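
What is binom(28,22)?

376740

C(28,22) = C(28,6) by symmetry.
C(28,6) = (28·27·26·25·24·23) / 6! = 271252800 / 720 = 376740.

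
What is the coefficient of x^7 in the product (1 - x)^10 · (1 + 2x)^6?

80

Coefficient of x^7 = Σ_{j} C(10,j)·(-1)^j·C(6,7-j)·2^(7-j) for j from 1 to 7.
= (-640) + 8640 + (-28800) + 33600 + (-15120) + 2520 + (-120) = 80.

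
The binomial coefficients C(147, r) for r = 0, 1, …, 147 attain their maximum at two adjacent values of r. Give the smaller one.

73

For odd n = 147, C(147,r) peaks at r = (n−1)/2 and (n+1)/2; the smaller is 73.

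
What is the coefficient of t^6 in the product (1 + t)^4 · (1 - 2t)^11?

-2948

Coefficient of t^6 = Σ_{j} C(4,j)·1^j·C(11,6-j)·(-2)^(6-j) for j from 0 to 4.
= 29568 + (-59136) + 31680 + (-5280) + 220 = -2948.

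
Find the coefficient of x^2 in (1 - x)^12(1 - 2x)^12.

Coefficient of x^2 = Σ_{j} C(12,j)·(-1)^j·C(12,2-j)·(-2)^(2-j) for j from 0 to 2.
= 264 + 288 + 66 = 618.

618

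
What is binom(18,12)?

C(18,12) = C(18,6) by symmetry.
C(18,6) = (18·17·16·15·14·13) / 6! = 13366080 / 720 = 18564.

18564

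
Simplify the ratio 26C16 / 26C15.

C(n,k+1)/C(n,k) = (n−k)/(k+1) = (26−15)/(15+1) = 11/16.

11/16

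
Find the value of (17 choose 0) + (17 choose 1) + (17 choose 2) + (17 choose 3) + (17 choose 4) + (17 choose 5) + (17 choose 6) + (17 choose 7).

1 + 17 + 136 + 680 + 2380 + 6188 + 12376 + 19448 = 41226.

41226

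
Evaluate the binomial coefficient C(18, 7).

C(18,7) = (18·17·16·15·14·13·12) / 7! = 160392960 / 5040 = 31824.

31824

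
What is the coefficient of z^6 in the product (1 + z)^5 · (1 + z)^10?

5005

Coefficient of z^6 = Σ_{j} C(5,j)·C(10,6-j) for j from 0 to 5.
= 210 + 1260 + 2100 + 1200 + 225 + 10 = 5005.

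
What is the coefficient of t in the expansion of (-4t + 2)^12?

The general term is C(12,j)·(-4t)^j·(2)^(12-j); the t^1 term has j = 1.
C(12,1) = 12.
Coefficient = C(12,1) · (-4)^1 · 2^11 = 12 · (-4) · 2048 = -98304.

-98304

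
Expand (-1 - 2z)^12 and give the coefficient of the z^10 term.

The general term is C(12,j)·(-1)^j·(-2z)^(12-j); the z^10 term has j = 2.
C(12,2) = 66.
Coefficient = C(12,2) · (-2)^10 = 66 · 1024 = 67584.

67584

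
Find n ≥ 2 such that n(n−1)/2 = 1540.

56

n(n−1)/2 = 1540 ⇒ n(n−1) = 3080. Since 56·55 = 3080, n = 56.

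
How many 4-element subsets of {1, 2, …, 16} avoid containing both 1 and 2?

All 4-subsets: C(16,4) = 1820. Those containing both fixed elements: C(14,2) = 91.
1820 − 91 = 1729.

1729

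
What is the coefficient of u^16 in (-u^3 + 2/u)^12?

General term: C(12,j)·(-u^3)^j·(2/u)^(12-j), with u-exponent 3j − 1(12−j) = 4j − 12.
Set 4j − 12 = 16: j = 7.
C(12,7) = 792; (-1)^7 = -1; 2^5 = 32.
Coefficient = 792 · (-1) · 32 = -25344.

-25344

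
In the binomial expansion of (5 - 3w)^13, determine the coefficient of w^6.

97731562500

The general term is C(13,j)·(5)^j·(-3w)^(13-j); the w^6 term has j = 7.
C(13,7) = 1716.
Coefficient = C(13,7) · 5^7 · (-3)^6 = 1716 · 78125 · 729 = 97731562500.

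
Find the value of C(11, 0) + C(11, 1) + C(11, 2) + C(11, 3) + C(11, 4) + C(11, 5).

1024

1 + 11 + 55 + 165 + 330 + 462 = 1024.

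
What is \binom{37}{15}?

9364199760

C(37,15) = (37·36·35·34·33·32·31·30·29·28·27·26·25·24·23) / 15! = 12245324002983751680000 / 1307674368000 = 9364199760.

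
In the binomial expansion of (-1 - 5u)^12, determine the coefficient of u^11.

585937500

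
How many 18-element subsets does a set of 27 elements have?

C(27,18) = C(27,9) by symmetry.
C(27,9) = (27·26·25·24·23·22·21·20·19) / 9! = 1700755056000 / 362880 = 4686825.

4686825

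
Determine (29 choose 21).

C(29,21) = C(29,8) by symmetry.
C(29,8) = (29·28·27·26·25·24·23·22) / 8! = 173059286400 / 40320 = 4292145.

4292145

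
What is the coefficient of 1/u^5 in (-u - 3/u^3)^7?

General term: C(7,j)·(-u)^j·(-3/u^3)^(7-j), with u-exponent 1j − 3(7−j) = 4j − 21.
Set 4j − 21 = -5: j = 4.
C(7,4) = 35; (-1)^4 = 1; (-3)^3 = -27.
Coefficient = 35 · 1 · (-27) = -945.

-945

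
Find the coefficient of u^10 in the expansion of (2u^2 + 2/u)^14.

General term: C(14,j)·(2u^2)^j·(2/u)^(14-j), with u-exponent 2j − 1(14−j) = 3j − 14.
Set 3j − 14 = 10: j = 8.
C(14,8) = 3003; 2^8 = 256; 2^6 = 64.
Coefficient = 3003 · 256 · 64 = 49201152.

49201152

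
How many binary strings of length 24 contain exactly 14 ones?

1961256

Choose the 14 positions: C(24,14) = 1961256.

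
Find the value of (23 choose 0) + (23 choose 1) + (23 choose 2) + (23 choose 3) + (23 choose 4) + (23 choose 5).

1 + 23 + 253 + 1771 + 8855 + 33649 = 44552.

44552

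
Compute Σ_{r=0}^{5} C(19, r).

1 + 19 + 171 + 969 + 3876 + 11628 = 16664.

16664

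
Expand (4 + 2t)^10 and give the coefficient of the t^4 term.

The general term is C(10,j)·(4)^j·(2t)^(10-j); the t^4 term has j = 6.
C(10,6) = 210.
Coefficient = C(10,6) · 4^6 · 2^4 = 210 · 4096 · 16 = 13762560.

13762560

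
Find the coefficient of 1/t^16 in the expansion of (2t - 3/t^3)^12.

-55427328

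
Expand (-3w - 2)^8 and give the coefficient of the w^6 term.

81648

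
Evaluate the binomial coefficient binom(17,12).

6188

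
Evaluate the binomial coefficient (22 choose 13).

497420

C(22,13) = C(22,9) by symmetry.
C(22,9) = (22·21·20·19·18·17·16·15·14) / 9! = 180503769600 / 362880 = 497420.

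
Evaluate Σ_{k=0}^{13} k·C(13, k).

Since k·C(13,k) = 13·C(12,k−1), the sum is 13·2^12 = 13·4096 = 53248.

53248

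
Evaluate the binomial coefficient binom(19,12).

50388

C(19,12) = C(19,7) by symmetry.
C(19,7) = (19·18·17·16·15·14·13) / 7! = 253955520 / 5040 = 50388.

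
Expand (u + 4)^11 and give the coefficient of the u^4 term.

5406720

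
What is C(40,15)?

40225345056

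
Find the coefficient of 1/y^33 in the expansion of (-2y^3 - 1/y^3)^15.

-420

General term: C(15,j)·(-2y^3)^j·(-1/y^3)^(15-j), with y-exponent 3j − 3(15−j) = 6j − 45.
Set 6j − 45 = -33: j = 2.
C(15,2) = 105; (-2)^2 = 4; (-1)^13 = -1.
Coefficient = 105 · 4 · (-1) = -420.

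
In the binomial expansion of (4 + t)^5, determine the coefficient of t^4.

The general term is C(5,j)·(4)^j·(t)^(5-j); the t^4 term has j = 1.
C(5,1) = 5.
Coefficient = C(5,1) · 4^1 = 5 · 4 = 20.

20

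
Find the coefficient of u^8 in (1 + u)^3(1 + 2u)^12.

Coefficient of u^8 = Σ_{j} C(3,j)·1^j·C(12,8-j)·2^(8-j) for j from 0 to 3.
= 126720 + 304128 + 177408 + 25344 = 633600.

633600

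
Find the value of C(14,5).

2002

C(14,5) = (14·13·12·11·10) / 5! = 240240 / 120 = 2002.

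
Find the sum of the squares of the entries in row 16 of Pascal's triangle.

By Vandermonde's identity, Σ C(16,r)² = C(32,16) = 601080390.

601080390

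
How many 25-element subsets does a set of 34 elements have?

52451256

C(34,25) = C(34,9) by symmetry.
C(34,9) = (34·33·32·31·30·29·28·27·26) / 9! = 19033511777280 / 362880 = 52451256.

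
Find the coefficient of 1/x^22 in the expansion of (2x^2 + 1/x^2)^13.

General term: C(13,j)·(2x^2)^j·(1/x^2)^(13-j), with x-exponent 2j − 2(13−j) = 4j − 26.
Set 4j − 26 = -22: j = 1.
C(13,1) = 13; 2^1 = 2; 1^12 = 1.
Coefficient = 13 · 2 · 1 = 26.

26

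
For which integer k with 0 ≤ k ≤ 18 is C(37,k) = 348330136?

C(37,k) increases on 0 ≤ k ≤ 18. C(37,9) = 124403620 and C(37,10) = 348330136, so k = 10.

10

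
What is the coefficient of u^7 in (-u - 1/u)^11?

General term: C(11,j)·(-u)^j·(-1/u)^(11-j), with u-exponent 1j − 1(11−j) = 2j − 11.
Set 2j − 11 = 7: j = 9.
C(11,9) = 55; (-1)^9 = -1; (-1)^2 = 1.
Coefficient = 55 · (-1) · 1 = -55.

-55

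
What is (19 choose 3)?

C(19,3) = (19·18·17) / 3! = 5814 / 6 = 969.

969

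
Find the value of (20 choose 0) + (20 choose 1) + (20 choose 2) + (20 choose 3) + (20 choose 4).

6196

1 + 20 + 190 + 1140 + 4845 = 6196.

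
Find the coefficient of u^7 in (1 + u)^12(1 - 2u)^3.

792

Coefficient of u^7 = Σ_{j} C(12,j)·1^j·C(3,7-j)·(-2)^(7-j) for j from 4 to 7.
= (-3960) + 9504 + (-5544) + 792 = 792.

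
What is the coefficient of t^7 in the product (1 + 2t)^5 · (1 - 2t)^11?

-14080

Coefficient of t^7 = Σ_{j} C(5,j)·2^j·C(11,7-j)·(-2)^(7-j) for j from 0 to 5.
= (-42240) + 295680 + (-591360) + 422400 + (-105600) + 7040 = -14080.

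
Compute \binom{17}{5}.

C(17,5) = (17·16·15·14·13) / 5! = 742560 / 120 = 6188.

6188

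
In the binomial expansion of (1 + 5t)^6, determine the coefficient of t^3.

2500

The general term is C(6,j)·(1)^j·(5t)^(6-j); the t^3 term has j = 3.
C(6,3) = 20.
Coefficient = C(6,3) · 5^3 = 20 · 125 = 2500.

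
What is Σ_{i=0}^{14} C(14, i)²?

40116600

Σ C(14,i)² is the coefficient of x^14 in (1+x)^14(1+x)^14 = (1+x)^28, i.e. C(28,14) = 40116600.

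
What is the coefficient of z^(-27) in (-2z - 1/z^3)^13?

-2288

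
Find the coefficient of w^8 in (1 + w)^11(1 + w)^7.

43758

(1 + w)^11(1 + w)^7 = (1 + w)^18, so the coefficient of w^8 is C(18,8)·1^8 = 43758·1 = 43758.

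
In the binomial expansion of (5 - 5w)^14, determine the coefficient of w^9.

The general term is C(14,j)·(5)^j·(-5w)^(14-j); the w^9 term has j = 5.
C(14,5) = 2002.
Coefficient = C(14,5) · 5^5 · (-5)^9 = 2002 · 3125 · (-1953125) = -12219238281250.

-12219238281250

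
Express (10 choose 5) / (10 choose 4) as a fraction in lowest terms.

6/5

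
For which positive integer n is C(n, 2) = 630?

n(n−1)/2 = 630 ⇒ n(n−1) = 1260. Since 36·35 = 1260, n = 36.

36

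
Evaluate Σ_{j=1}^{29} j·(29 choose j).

Differentiating (1+x)^29 and setting x=1: Σ j·C(29,j) = 29·2^28 = 7784628224.

7784628224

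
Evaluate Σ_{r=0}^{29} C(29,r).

536870912

The entries of row 29 sum to 2^29 = 536870912.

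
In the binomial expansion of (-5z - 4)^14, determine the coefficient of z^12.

The general term is C(14,j)·(-5z)^j·(-4)^(14-j); the z^12 term has j = 12.
C(14,12) = 91.
Coefficient = C(14,12) · (-5)^12 · (-4)^2 = 91 · 244140625 · 16 = 355468750000.

355468750000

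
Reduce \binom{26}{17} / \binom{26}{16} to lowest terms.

10/17

C(n,k+1)/C(n,k) = (n−k)/(k+1) = (26−16)/(16+1) = 10/17.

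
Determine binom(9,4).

126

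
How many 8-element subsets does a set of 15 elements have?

6435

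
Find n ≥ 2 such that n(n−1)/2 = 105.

n(n−1)/2 = 105 ⇒ n(n−1) = 210. Since 15·14 = 210, n = 15.

15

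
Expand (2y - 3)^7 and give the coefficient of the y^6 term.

-1344

The general term is C(7,j)·(2y)^j·(-3)^(7-j); the y^6 term has j = 6.
C(7,6) = 7.
Coefficient = C(7,6) · 2^6 · (-3)^1 = 7 · 64 · (-3) = -1344.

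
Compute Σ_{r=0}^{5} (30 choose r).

174437

1 + 30 + 435 + 4060 + 27405 + 142506 = 174437.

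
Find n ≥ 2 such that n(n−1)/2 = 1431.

54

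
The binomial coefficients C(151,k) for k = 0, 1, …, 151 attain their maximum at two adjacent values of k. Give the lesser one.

For odd n = 151, C(151,k) peaks at k = (n−1)/2 and (n+1)/2; the lesser is 75.

75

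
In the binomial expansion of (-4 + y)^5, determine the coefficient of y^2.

-640

The general term is C(5,j)·(-4)^j·(y)^(5-j); the y^2 term has j = 3.
C(5,3) = 10.
Coefficient = C(5,3) · (-4)^3 = 10 · (-64) = -640.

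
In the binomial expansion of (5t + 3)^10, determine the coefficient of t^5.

191362500

The general term is C(10,j)·(5t)^j·(3)^(10-j); the t^5 term has j = 5.
C(10,5) = 252.
Coefficient = C(10,5) · 5^5 · 3^5 = 252 · 3125 · 243 = 191362500.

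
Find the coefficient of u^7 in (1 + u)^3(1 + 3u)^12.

4370355

Coefficient of u^7 = Σ_{j} C(3,j)·1^j·C(12,7-j)·3^(7-j) for j from 0 to 3.
= 1732104 + 2020788 + 577368 + 40095 = 4370355.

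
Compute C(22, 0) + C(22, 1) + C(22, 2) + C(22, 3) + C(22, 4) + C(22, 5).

35443

1 + 22 + 231 + 1540 + 7315 + 26334 = 35443.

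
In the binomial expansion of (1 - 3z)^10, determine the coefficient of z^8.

295245

The general term is C(10,j)·(1)^j·(-3z)^(10-j); the z^8 term has j = 2.
C(10,2) = 45.
Coefficient = C(10,2) · (-3)^8 = 45 · 6561 = 295245.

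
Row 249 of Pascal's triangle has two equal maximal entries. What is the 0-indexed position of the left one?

For odd n = 249, C(249,i) peaks at i = (n−1)/2 and (n+1)/2; the lesser is 124.

124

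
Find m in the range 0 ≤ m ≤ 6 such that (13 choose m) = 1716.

C(13,m) increases on 0 ≤ m ≤ 6. C(13,5) = 1287 and C(13,6) = 1716, so m = 6.

6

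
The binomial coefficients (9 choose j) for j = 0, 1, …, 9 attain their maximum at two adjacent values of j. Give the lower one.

For odd n = 9, C(9,j) peaks at j = (n−1)/2 and (n+1)/2; the lower is 4.

4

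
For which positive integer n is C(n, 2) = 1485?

n(n−1)/2 = 1485 ⇒ n(n−1) = 2970. Since 55·54 = 2970, n = 55.

55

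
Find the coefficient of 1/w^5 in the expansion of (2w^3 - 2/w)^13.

-638976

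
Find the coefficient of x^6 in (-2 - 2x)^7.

The general term is C(7,j)·(-2)^j·(-2x)^(7-j); the x^6 term has j = 1.
C(7,1) = 7.
Coefficient = C(7,1) · (-2)^1 · (-2)^6 = 7 · (-2) · 64 = -896.

-896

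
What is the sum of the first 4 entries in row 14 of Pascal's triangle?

470

1 + 14 + 91 + 364 = 470.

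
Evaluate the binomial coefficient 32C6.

906192

C(32,6) = (32·31·30·29·28·27) / 6! = 652458240 / 720 = 906192.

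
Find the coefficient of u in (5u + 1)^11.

The general term is C(11,j)·(5u)^j·(1)^(11-j); the u^1 term has j = 1.
C(11,1) = 11.
Coefficient = C(11,1) · 5^1 = 11 · 5 = 55.

55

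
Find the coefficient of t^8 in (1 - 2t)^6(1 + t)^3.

0

Coefficient of t^8 = Σ_{j} C(6,j)·(-2)^j·C(3,8-j)·1^(8-j) for j from 5 to 6.
= (-192) + 192 = 0.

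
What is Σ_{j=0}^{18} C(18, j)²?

9075135300

By Vandermonde's identity, Σ C(18,j)² = C(36,18) = 9075135300.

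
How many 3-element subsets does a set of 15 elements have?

455

C(15,3) = (15·14·13) / 3! = 2730 / 6 = 455.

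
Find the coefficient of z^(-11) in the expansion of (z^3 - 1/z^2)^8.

-8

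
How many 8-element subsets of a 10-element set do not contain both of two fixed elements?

All 8-subsets: C(10,8) = 45. Those containing both fixed elements: C(8,6) = 28.
45 − 28 = 17.

17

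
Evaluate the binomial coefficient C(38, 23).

15471286560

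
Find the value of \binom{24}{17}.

C(24,17) = C(24,7) by symmetry.
C(24,7) = (24·23·22·21·20·19·18) / 7! = 1744364160 / 5040 = 346104.

346104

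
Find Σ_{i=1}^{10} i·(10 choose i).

5120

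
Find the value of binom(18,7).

C(18,7) = (18·17·16·15·14·13·12) / 7! = 160392960 / 5040 = 31824.

31824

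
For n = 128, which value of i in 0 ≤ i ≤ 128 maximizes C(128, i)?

64

C(128,i) is maximized at i = 128/2 = 64.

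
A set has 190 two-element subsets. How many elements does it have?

n(n−1)/2 = 190 ⇒ n(n−1) = 380. Since 20·19 = 380, n = 20.

20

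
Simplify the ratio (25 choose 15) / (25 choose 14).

C(n,k+1)/C(n,k) = (n−k)/(k+1) = (25−14)/(14+1) = 11/15.

11/15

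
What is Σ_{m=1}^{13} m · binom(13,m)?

53248

Differentiating (1+x)^13 and setting x=1: Σ m·C(13,m) = 13·2^12 = 53248.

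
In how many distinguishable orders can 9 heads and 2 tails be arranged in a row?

55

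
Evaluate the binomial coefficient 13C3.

C(13,3) = (13·12·11) / 3! = 1716 / 6 = 286.

286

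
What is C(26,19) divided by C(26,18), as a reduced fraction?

C(n,k+1)/C(n,k) = (n−k)/(k+1) = (26−18)/(18+1) = 8/19.

8/19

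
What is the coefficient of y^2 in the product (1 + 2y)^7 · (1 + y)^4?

Coefficient of y^2 = Σ_{j} C(7,j)·2^j·C(4,2-j)·1^(2-j) for j from 0 to 2.
= 6 + 56 + 84 = 146.

146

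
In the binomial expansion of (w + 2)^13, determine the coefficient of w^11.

The general term is C(13,j)·(w)^j·(2)^(13-j); the w^11 term has j = 11.
C(13,11) = 78.
Coefficient = C(13,11) · 2^2 = 78 · 4 = 312.

312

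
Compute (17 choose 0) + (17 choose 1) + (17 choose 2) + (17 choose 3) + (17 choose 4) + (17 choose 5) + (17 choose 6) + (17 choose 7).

41226

1 + 17 + 136 + 680 + 2380 + 6188 + 12376 + 19448 = 41226.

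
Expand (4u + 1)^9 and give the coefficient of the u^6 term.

The general term is C(9,j)·(4u)^j·(1)^(9-j); the u^6 term has j = 6.
C(9,6) = 84.
Coefficient = C(9,6) · 4^6 = 84 · 4096 = 344064.

344064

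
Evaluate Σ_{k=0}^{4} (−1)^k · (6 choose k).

5

The partial alternating sum Σ_{k=0}^{4} (−1)^k C(6,k) = (−1)^4 C(5,4) = 5.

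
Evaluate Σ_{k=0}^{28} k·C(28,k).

Since k·C(28,k) = 28·C(27,k−1), the sum is 28·2^27 = 28·134217728 = 3758096384.

3758096384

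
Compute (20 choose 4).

4845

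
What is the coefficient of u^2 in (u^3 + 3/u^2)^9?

30618

General term: C(9,j)·(u^3)^j·(3/u^2)^(9-j), with u-exponent 3j − 2(9−j) = 5j − 18.
Set 5j − 18 = 2: j = 4.
C(9,4) = 126; 1^4 = 1; 3^5 = 243.
Coefficient = 126 · 1 · 243 = 30618.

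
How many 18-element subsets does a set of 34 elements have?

C(34,18) = C(34,16) by symmetry.
C(34,16) = (34·33·32·31·30·29·28·27·26·25·24·23·22·21·20·19) / 16! = 46113021921146019840000 / 20922789888000 = 2203961430.

2203961430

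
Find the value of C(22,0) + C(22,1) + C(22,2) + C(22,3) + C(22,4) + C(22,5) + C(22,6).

110056

1 + 22 + 231 + 1540 + 7315 + 26334 + 74613 = 110056.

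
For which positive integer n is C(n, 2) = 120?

16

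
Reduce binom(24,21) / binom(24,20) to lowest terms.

C(n,k+1)/C(n,k) = (n−k)/(k+1) = (24−20)/(20+1) = 4/21.

4/21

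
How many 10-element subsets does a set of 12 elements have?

66

C(12,10) = C(12,2) by symmetry.
C(12,2) = (12·11) / 2! = 132 / 2 = 66.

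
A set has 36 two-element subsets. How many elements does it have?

9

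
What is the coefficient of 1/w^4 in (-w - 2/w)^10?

General term: C(10,j)·(-w)^j·(-2/w)^(10-j), with w-exponent 1j − 1(10−j) = 2j − 10.
Set 2j − 10 = -4: j = 3.
C(10,3) = 120; (-1)^3 = -1; (-2)^7 = -128.
Coefficient = 120 · (-1) · (-128) = 15360.

15360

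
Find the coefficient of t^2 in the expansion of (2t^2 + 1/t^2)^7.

560

General term: C(7,j)·(2t^2)^j·(1/t^2)^(7-j), with t-exponent 2j − 2(7−j) = 4j − 14.
Set 4j − 14 = 2: j = 4.
C(7,4) = 35; 2^4 = 16; 1^3 = 1.
Coefficient = 35 · 16 · 1 = 560.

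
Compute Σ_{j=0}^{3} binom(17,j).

834

1 + 17 + 136 + 680 = 834.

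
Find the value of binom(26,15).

C(26,15) = C(26,11) by symmetry.
C(26,11) = (26·25·24·23·22·21·20·19·18·17·16) / 11! = 308403583488000 / 39916800 = 7726160.

7726160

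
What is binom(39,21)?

62359143990

C(39,21) = C(39,18) by symmetry.
C(39,18) = (39·38·37·36·35·34·33·32·31·30·29·28·27·26·25·24·23·22) / 18! = 399246543793282239774720000 / 6402373705728000 = 62359143990.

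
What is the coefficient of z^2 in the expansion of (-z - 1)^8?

28

The general term is C(8,j)·(-z)^j·(-1)^(8-j); the z^2 term has j = 2.
C(8,2) = 28.
Coefficient = C(8,2) = 28.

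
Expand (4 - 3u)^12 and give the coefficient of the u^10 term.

The general term is C(12,j)·(4)^j·(-3u)^(12-j); the u^10 term has j = 2.
C(12,2) = 66.
Coefficient = C(12,2) · 4^2 · (-3)^10 = 66 · 16 · 59049 = 62355744.

62355744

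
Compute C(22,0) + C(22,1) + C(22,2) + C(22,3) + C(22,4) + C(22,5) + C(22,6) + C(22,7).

1 + 22 + 231 + 1540 + 7315 + 26334 + 74613 + 170544 = 280600.

280600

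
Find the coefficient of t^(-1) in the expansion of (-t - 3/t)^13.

-3752892

General term: C(13,j)·(-t)^j·(-3/t)^(13-j), with t-exponent 1j − 1(13−j) = 2j − 13.
Set 2j − 13 = -1: j = 6.
C(13,6) = 1716; (-1)^6 = 1; (-3)^7 = -2187.
Coefficient = 1716 · 1 · (-2187) = -3752892.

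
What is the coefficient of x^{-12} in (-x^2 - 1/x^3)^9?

-84

General term: C(9,j)·(-x^2)^j·(-1/x^3)^(9-j), with x-exponent 2j − 3(9−j) = 5j − 27.
Set 5j − 27 = -12: j = 3.
C(9,3) = 84; (-1)^3 = -1; (-1)^6 = 1.
Coefficient = 84 · (-1) · 1 = -84.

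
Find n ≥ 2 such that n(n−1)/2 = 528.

33

n(n−1)/2 = 528 ⇒ n(n−1) = 1056. Since 33·32 = 1056, n = 33.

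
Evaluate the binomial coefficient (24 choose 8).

735471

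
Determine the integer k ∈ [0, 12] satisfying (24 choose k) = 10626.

4

C(24,k) increases on 0 ≤ k ≤ 12. C(24,3) = 2024 and C(24,4) = 10626, so k = 4.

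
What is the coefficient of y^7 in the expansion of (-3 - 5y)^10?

253125000

The general term is C(10,j)·(-3)^j·(-5y)^(10-j); the y^7 term has j = 3.
C(10,3) = 120.
Coefficient = C(10,3) · (-3)^3 · (-5)^7 = 120 · (-27) · (-78125) = 253125000.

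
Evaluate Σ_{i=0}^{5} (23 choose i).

44552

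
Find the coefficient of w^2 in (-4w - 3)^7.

-81648

The general term is C(7,j)·(-4w)^j·(-3)^(7-j); the w^2 term has j = 2.
C(7,2) = 21.
Coefficient = C(7,2) · (-4)^2 · (-3)^5 = 21 · 16 · (-243) = -81648.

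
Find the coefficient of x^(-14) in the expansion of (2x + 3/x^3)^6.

General term: C(6,j)·(2x)^j·(3/x^3)^(6-j), with x-exponent 1j − 3(6−j) = 4j − 18.
Set 4j − 18 = -14: j = 1.
C(6,1) = 6; 2^1 = 2; 3^5 = 243.
Coefficient = 6 · 2 · 243 = 2916.

2916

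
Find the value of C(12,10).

C(12,10) = C(12,2) by symmetry.
C(12,2) = (12·11) / 2! = 132 / 2 = 66.

66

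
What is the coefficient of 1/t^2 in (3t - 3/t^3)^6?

10935

General term: C(6,j)·(3t)^j·(-3/t^3)^(6-j), with t-exponent 1j − 3(6−j) = 4j − 18.
Set 4j − 18 = -2: j = 4.
C(6,4) = 15; 3^4 = 81; (-3)^2 = 9.
Coefficient = 15 · 81 · 9 = 10935.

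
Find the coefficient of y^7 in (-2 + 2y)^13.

14057472

The general term is C(13,j)·(-2)^j·(2y)^(13-j); the y^7 term has j = 6.
C(13,6) = 1716.
Coefficient = C(13,6) · (-2)^6 · 2^7 = 1716 · 64 · 128 = 14057472.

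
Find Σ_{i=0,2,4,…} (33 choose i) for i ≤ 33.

Half of (1+1)^33 + (1−1)^33 gives the even-index sum: 2^32 = 4294967296.

4294967296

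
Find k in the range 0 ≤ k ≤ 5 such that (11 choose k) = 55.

C(11,k) increases on 0 ≤ k ≤ 5. C(11,1) = 11 and C(11,2) = 55, so k = 2.

2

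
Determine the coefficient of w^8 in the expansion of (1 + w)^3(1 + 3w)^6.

3645

Coefficient of w^8 = Σ_{j} C(3,j)·1^j·C(6,8-j)·3^(8-j) for j from 2 to 3.
= 2187 + 1458 = 3645.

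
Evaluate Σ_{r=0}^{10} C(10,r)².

184756

Σ C(10,r)² is the coefficient of x^10 in (1+x)^10(1+x)^10 = (1+x)^20, i.e. C(20,10) = 184756.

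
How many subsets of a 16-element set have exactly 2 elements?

120

Choose the 2 positions: C(16,2) = 120.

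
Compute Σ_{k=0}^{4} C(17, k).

1 + 17 + 136 + 680 + 2380 = 3214.

3214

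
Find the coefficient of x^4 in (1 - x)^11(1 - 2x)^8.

Coefficient of x^4 = Σ_{j} C(11,j)·(-1)^j·C(8,4-j)·(-2)^(4-j) for j from 0 to 4.
= 1120 + 4928 + 6160 + 2640 + 330 = 15178.

15178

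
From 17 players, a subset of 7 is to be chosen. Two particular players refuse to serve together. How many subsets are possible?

16445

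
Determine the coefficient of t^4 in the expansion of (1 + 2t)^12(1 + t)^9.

35406

Coefficient of t^4 = Σ_{j} C(12,j)·2^j·C(9,4-j)·1^(4-j) for j from 0 to 4.
= 126 + 2016 + 9504 + 15840 + 7920 = 35406.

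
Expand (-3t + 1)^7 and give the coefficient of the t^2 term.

The general term is C(7,j)·(-3t)^j·(1)^(7-j); the t^2 term has j = 2.
C(7,2) = 21.
Coefficient = C(7,2) · (-3)^2 = 21 · 9 = 189.

189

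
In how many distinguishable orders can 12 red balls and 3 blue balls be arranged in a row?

455

Choose positions for the red balls: C(15,12) = 455.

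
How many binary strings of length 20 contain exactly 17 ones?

1140

Choose the 17 positions: C(20,17) = 1140.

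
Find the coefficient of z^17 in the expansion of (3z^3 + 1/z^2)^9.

General term: C(9,j)·(3z^3)^j·(1/z^2)^(9-j), with z-exponent 3j − 2(9−j) = 5j − 18.
Set 5j − 18 = 17: j = 7.
C(9,7) = 36; 3^7 = 2187; 1^2 = 1.
Coefficient = 36 · 2187 · 1 = 78732.

78732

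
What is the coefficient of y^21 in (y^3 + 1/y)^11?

165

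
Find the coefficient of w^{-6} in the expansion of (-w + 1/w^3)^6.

-20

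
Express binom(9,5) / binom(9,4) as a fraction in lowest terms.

1

C(n,k+1)/C(n,k) = (n−k)/(k+1) = (9−4)/(4+1) = 5/5 = 1.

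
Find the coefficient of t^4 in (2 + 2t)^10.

215040

The general term is C(10,j)·(2)^j·(2t)^(10-j); the t^4 term has j = 6.
C(10,6) = 210.
Coefficient = C(10,6) · 2^6 · 2^4 = 210 · 64 · 16 = 215040.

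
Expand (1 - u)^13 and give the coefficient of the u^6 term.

The general term is C(13,j)·(1)^j·(-u)^(13-j); the u^6 term has j = 7.
C(13,7) = 1716.
Coefficient = C(13,7) = 1716.

1716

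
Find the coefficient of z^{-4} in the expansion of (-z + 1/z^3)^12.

General term: C(12,j)·(-z)^j·(1/z^3)^(12-j), with z-exponent 1j − 3(12−j) = 4j − 36.
Set 4j − 36 = -4: j = 8.
C(12,8) = 495; (-1)^8 = 1; 1^4 = 1.
Coefficient = 495 · 1 · 1 = 495.

495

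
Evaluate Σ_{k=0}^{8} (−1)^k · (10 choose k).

The partial alternating sum Σ_{k=0}^{8} (−1)^k C(10,k) = (−1)^8 C(9,8) = 9.

9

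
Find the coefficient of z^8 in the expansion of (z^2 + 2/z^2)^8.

112

General term: C(8,j)·(z^2)^j·(2/z^2)^(8-j), with z-exponent 2j − 2(8−j) = 4j − 16.
Set 4j − 16 = 8: j = 6.
C(8,6) = 28; 1^6 = 1; 2^2 = 4.
Coefficient = 28 · 1 · 4 = 112.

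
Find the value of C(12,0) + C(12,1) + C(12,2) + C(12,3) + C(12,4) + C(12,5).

1586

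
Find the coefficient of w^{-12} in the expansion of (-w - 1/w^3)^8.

56

General term: C(8,j)·(-w)^j·(-1/w^3)^(8-j), with w-exponent 1j − 3(8−j) = 4j − 24.
Set 4j − 24 = -12: j = 3.
C(8,3) = 56; (-1)^3 = -1; (-1)^5 = -1.
Coefficient = 56 · (-1) · (-1) = 56.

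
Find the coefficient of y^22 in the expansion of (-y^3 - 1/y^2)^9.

-9

General term: C(9,j)·(-y^3)^j·(-1/y^2)^(9-j), with y-exponent 3j − 2(9−j) = 5j − 18.
Set 5j − 18 = 22: j = 8.
C(9,8) = 9; (-1)^8 = 1; (-1)^1 = -1.
Coefficient = 9 · 1 · (-1) = -9.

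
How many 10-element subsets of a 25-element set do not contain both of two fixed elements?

2778446

All 10-subsets: C(25,10) = 3268760. Those containing both fixed elements: C(23,8) = 490314.
3268760 − 490314 = 2778446.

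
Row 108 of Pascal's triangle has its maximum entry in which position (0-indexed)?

C(108,k) is maximized at k = 108/2 = 54.

54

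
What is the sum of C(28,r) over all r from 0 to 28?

268435456

Setting x = 1 in (1+x)^28 gives Σ C(28,r) = 2^28 = 268435456.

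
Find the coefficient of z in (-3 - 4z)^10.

The general term is C(10,j)·(-3)^j·(-4z)^(10-j); the z^1 term has j = 9.
C(10,9) = 10.
Coefficient = C(10,9) · (-3)^9 · (-4)^1 = 10 · (-19683) · (-4) = 787320.

787320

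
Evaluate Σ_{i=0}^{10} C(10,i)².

By Vandermonde's identity, Σ C(10,i)² = C(20,10) = 184756.

184756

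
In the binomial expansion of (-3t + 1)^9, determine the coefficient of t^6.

61236

The general term is C(9,j)·(-3t)^j·(1)^(9-j); the t^6 term has j = 6.
C(9,6) = 84.
Coefficient = C(9,6) · (-3)^6 = 84 · 729 = 61236.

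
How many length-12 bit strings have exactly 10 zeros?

66

Choose the 10 positions: C(12,10) = 66.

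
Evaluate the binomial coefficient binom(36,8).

30260340

C(36,8) = (36·35·34·33·32·31·30·29) / 8! = 1220096908800 / 40320 = 30260340.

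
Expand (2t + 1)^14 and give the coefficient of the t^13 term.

114688

The general term is C(14,j)·(2t)^j·(1)^(14-j); the t^13 term has j = 13.
C(14,13) = 14.
Coefficient = C(14,13) · 2^13 = 14 · 8192 = 114688.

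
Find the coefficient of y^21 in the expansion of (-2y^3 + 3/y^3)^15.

General term: C(15,j)·(-2y^3)^j·(3/y^3)^(15-j), with y-exponent 3j − 3(15−j) = 6j − 45.
Set 6j − 45 = 21: j = 11.
C(15,11) = 1365; (-2)^11 = -2048; 3^4 = 81.
Coefficient = 1365 · (-2048) · 81 = -226437120.

-226437120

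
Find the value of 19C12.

C(19,12) = C(19,7) by symmetry.
C(19,7) = (19·18·17·16·15·14·13) / 7! = 253955520 / 5040 = 50388.

50388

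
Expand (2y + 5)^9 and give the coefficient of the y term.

The general term is C(9,j)·(2y)^j·(5)^(9-j); the y^1 term has j = 1.
C(9,1) = 9.
Coefficient = C(9,1) · 2^1 · 5^8 = 9 · 2 · 390625 = 7031250.

7031250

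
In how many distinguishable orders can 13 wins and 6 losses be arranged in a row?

27132

Choose positions for the wins: C(19,13) = 27132.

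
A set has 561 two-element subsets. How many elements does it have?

34

n(n−1)/2 = 561 ⇒ n(n−1) = 1122. Since 34·33 = 1122, n = 34.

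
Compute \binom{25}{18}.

480700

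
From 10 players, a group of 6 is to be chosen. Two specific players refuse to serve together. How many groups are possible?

All 6-subsets: C(10,6) = 210. Those containing both fixed elements: C(8,4) = 70.
210 − 70 = 140.

140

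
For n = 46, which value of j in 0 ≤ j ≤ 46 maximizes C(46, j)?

23

C(46,j) is maximized at j = 46/2 = 23.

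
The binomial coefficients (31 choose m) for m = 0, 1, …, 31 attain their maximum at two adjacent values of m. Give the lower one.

For odd n = 31, C(31,m) peaks at m = (n−1)/2 and (n+1)/2; the lower is 15.

15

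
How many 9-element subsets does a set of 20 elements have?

167960

C(20,9) = (20·19·18·17·16·15·14·13·12) / 9! = 60949324800 / 362880 = 167960.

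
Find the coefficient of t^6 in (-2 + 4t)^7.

The general term is C(7,j)·(-2)^j·(4t)^(7-j); the t^6 term has j = 1.
C(7,1) = 7.
Coefficient = C(7,1) · (-2)^1 · 4^6 = 7 · (-2) · 4096 = -57344.

-57344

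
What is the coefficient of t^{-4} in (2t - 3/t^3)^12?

General term: C(12,j)·(2t)^j·(-3/t^3)^(12-j), with t-exponent 1j − 3(12−j) = 4j − 36.
Set 4j − 36 = -4: j = 8.
C(12,8) = 495; 2^8 = 256; (-3)^4 = 81.
Coefficient = 495 · 256 · 81 = 10264320.

10264320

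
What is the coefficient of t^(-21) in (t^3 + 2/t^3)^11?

28160

General term: C(11,j)·(t^3)^j·(2/t^3)^(11-j), with t-exponent 3j − 3(11−j) = 6j − 33.
Set 6j − 33 = -21: j = 2.
C(11,2) = 55; 1^2 = 1; 2^9 = 512.
Coefficient = 55 · 1 · 512 = 28160.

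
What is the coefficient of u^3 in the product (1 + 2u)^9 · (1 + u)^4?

1360

Coefficient of u^3 = Σ_{j} C(9,j)·2^j·C(4,3-j)·1^(3-j) for j from 0 to 3.
= 4 + 108 + 576 + 672 = 1360.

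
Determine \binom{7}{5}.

21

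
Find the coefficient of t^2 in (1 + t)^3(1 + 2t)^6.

99

Coefficient of t^2 = Σ_{j} C(3,j)·1^j·C(6,2-j)·2^(2-j) for j from 0 to 2.
= 60 + 36 + 3 = 99.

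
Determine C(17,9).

24310

C(17,9) = C(17,8) by symmetry.
C(17,8) = (17·16·15·14·13·12·11·10) / 8! = 980179200 / 40320 = 24310.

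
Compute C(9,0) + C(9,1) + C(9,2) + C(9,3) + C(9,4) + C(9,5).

382

1 + 9 + 36 + 84 + 126 + 126 = 382.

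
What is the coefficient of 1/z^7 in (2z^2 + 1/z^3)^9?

General term: C(9,j)·(2z^2)^j·(1/z^3)^(9-j), with z-exponent 2j − 3(9−j) = 5j − 27.
Set 5j − 27 = -7: j = 4.
C(9,4) = 126; 2^4 = 16; 1^5 = 1.
Coefficient = 126 · 16 · 1 = 2016.

2016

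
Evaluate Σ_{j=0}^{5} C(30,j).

174437

1 + 30 + 435 + 4060 + 27405 + 142506 = 174437.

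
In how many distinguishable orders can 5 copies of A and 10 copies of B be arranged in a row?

3003

Choose positions for the A's: C(15,5) = 3003.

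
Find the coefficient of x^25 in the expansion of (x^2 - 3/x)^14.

-42

General term: C(14,j)·(x^2)^j·(-3/x)^(14-j), with x-exponent 2j − 1(14−j) = 3j − 14.
Set 3j − 14 = 25: j = 13.
C(14,13) = 14; 1^13 = 1; (-3)^1 = -3.
Coefficient = 14 · 1 · (-3) = -42.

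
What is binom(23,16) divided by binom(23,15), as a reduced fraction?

C(n,k+1)/C(n,k) = (n−k)/(k+1) = (23−15)/(15+1) = 8/16 = 1/2.

1/2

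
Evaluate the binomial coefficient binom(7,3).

35

C(7,3) = (7·6·5) / 3! = 210 / 6 = 35.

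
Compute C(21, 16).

C(21,16) = C(21,5) by symmetry.
C(21,5) = (21·20·19·18·17) / 5! = 2441880 / 120 = 20349.

20349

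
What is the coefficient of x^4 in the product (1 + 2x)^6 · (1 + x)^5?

Coefficient of x^4 = Σ_{j} C(6,j)·2^j·C(5,4-j)·1^(4-j) for j from 0 to 4.
= 5 + 120 + 600 + 800 + 240 = 1765.

1765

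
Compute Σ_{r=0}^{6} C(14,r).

1 + 14 + 91 + 364 + 1001 + 2002 + 3003 = 6476.

6476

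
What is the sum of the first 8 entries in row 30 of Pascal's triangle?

2804012

1 + 30 + 435 + 4060 + 27405 + 142506 + 593775 + 2035800 = 2804012.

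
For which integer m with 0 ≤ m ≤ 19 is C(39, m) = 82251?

C(39,m) increases on 0 ≤ m ≤ 19. C(39,3) = 9139 and C(39,4) = 82251, so m = 4.

4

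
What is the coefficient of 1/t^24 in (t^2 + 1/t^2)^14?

General term: C(14,j)·(t^2)^j·(1/t^2)^(14-j), with t-exponent 2j − 2(14−j) = 4j − 28.
Set 4j − 28 = -24: j = 1.
C(14,1) = 14; 1^1 = 1; 1^13 = 1.
Coefficient = 14 · 1 · 1 = 14.

14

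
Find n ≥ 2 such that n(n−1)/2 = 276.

24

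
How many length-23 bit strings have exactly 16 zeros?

Choose the 16 positions: C(23,16) = 245157.

245157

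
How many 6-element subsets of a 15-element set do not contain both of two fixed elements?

All 6-subsets: C(15,6) = 5005. Those containing both fixed elements: C(13,4) = 715.
5005 − 715 = 4290.

4290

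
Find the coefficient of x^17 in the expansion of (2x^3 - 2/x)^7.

General term: C(7,j)·(2x^3)^j·(-2/x)^(7-j), with x-exponent 3j − 1(7−j) = 4j − 7.
Set 4j − 7 = 17: j = 6.
C(7,6) = 7; 2^6 = 64; (-2)^1 = -2.
Coefficient = 7 · 64 · (-2) = -896.

-896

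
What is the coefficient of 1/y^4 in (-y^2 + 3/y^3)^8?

5670

General term: C(8,j)·(-y^2)^j·(3/y^3)^(8-j), with y-exponent 2j − 3(8−j) = 5j − 24.
Set 5j − 24 = -4: j = 4.
C(8,4) = 70; (-1)^4 = 1; 3^4 = 81.
Coefficient = 70 · 1 · 81 = 5670.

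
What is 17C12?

6188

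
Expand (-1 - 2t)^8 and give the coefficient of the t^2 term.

112

The general term is C(8,j)·(-1)^j·(-2t)^(8-j); the t^2 term has j = 6.
C(8,6) = 28.
Coefficient = C(8,6) · (-2)^2 = 28 · 4 = 112.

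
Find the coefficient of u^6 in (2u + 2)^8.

7168

The general term is C(8,j)·(2u)^j·(2)^(8-j); the u^6 term has j = 6.
C(8,6) = 28.
Coefficient = C(8,6) · 2^6 · 2^2 = 28 · 64 · 4 = 7168.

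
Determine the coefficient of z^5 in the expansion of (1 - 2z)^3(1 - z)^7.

-819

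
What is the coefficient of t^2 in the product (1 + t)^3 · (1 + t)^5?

28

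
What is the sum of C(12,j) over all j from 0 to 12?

4096

Setting x = 1 in (1+x)^12 gives Σ C(12,j) = 2^12 = 4096.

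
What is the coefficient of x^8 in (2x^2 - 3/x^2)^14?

-249080832

General term: C(14,j)·(2x^2)^j·(-3/x^2)^(14-j), with x-exponent 2j − 2(14−j) = 4j − 28.
Set 4j − 28 = 8: j = 9.
C(14,9) = 2002; 2^9 = 512; (-3)^5 = -243.
Coefficient = 2002 · 512 · (-243) = -249080832.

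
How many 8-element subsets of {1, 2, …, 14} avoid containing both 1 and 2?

2079

All 8-subsets: C(14,8) = 3003. Those containing both fixed elements: C(12,6) = 924.
3003 − 924 = 2079.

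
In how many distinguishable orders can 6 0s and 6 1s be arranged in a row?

924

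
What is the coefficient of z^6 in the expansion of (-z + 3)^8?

The general term is C(8,j)·(-z)^j·(3)^(8-j); the z^6 term has j = 6.
C(8,6) = 28.
Coefficient = C(8,6) · 3^2 = 28 · 9 = 252.

252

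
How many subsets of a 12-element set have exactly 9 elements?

220

Choose the 9 positions: C(12,9) = 220.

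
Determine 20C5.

15504

C(20,5) = (20·19·18·17·16) / 5! = 1860480 / 120 = 15504.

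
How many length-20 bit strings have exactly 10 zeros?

Choose the 10 positions: C(20,10) = 184756.

184756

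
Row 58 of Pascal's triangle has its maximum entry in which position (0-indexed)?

29

C(58,j) is maximized at j = 58/2 = 29.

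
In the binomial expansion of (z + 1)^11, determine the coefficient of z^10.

11

The general term is C(11,j)·(z)^j·(1)^(11-j); the z^10 term has j = 10.
C(11,10) = 11.
Coefficient = C(11,10) = 11.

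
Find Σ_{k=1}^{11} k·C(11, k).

11264

Differentiating (1+x)^11 and setting x=1: Σ k·C(11,k) = 11·2^10 = 11264.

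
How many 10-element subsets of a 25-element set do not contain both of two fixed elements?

2778446

All 10-subsets: C(25,10) = 3268760. Those containing both fixed elements: C(23,8) = 490314.
3268760 − 490314 = 2778446.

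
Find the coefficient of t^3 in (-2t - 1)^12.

1760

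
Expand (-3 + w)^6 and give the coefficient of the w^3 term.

The general term is C(6,j)·(-3)^j·(w)^(6-j); the w^3 term has j = 3.
C(6,3) = 20.
Coefficient = C(6,3) · (-3)^3 = 20 · (-27) = -540.

-540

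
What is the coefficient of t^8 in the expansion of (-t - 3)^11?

The general term is C(11,j)·(-t)^j·(-3)^(11-j); the t^8 term has j = 8.
C(11,8) = 165.
Coefficient = C(11,8) · (-3)^3 = 165 · (-27) = -4455.

-4455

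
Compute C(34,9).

52451256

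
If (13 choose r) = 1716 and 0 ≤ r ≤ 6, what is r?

C(13,r) increases on 0 ≤ r ≤ 6. C(13,5) = 1287 and C(13,6) = 1716, so r = 6.

6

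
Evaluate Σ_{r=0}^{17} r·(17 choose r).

1114112

Differentiating (1+x)^17 and setting x=1: Σ r·C(17,r) = 17·2^16 = 1114112.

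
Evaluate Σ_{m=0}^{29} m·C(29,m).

7784628224

Since m·C(29,m) = 29·C(28,m−1), the sum is 29·2^28 = 29·268435456 = 7784628224.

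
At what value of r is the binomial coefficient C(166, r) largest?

83

C(166,r) is maximized at r = 166/2 = 83.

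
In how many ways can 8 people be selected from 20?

125970

This is C(20,8) = 125970.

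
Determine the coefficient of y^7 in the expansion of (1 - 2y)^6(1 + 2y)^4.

1024

Coefficient of y^7 = Σ_{j} C(6,j)·(-2)^j·C(4,7-j)·2^(7-j) for j from 3 to 6.
= (-2560) + 7680 + (-4608) + 512 = 1024.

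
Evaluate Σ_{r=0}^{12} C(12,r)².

2704156

By Vandermonde's identity, Σ C(12,r)² = C(24,12) = 2704156.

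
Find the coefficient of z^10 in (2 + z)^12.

264

The general term is C(12,j)·(2)^j·(z)^(12-j); the z^10 term has j = 2.
C(12,2) = 66.
Coefficient = C(12,2) · 2^2 = 66 · 4 = 264.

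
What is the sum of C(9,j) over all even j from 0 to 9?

256

Even-j terms of row 9 sum to 2^8 = 256.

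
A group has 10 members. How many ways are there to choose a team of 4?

This is C(10,4) = 210.

210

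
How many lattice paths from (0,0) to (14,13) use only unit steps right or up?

20058300

Each path is a sequence of 27 steps with 14 rights: C(27,14) = 20058300.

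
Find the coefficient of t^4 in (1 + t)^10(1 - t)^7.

0

Coefficient of t^4 = Σ_{j} C(10,j)·1^j·C(7,4-j)·(-1)^(4-j) for j from 0 to 4.
= 35 + (-350) + 945 + (-840) + 210 = 0.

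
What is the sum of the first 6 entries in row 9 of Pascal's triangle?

1 + 9 + 36 + 84 + 126 + 126 = 382.

382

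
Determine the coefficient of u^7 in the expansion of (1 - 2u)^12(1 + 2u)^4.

Coefficient of u^7 = Σ_{j} C(12,j)·(-2)^j·C(4,7-j)·2^(7-j) for j from 3 to 7.
= (-28160) + 253440 + (-608256) + 473088 + (-101376) = -11264.

-11264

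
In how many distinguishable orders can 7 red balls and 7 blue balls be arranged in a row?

3432

Choose positions for the red balls: C(14,7) = 3432.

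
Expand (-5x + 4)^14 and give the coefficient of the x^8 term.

4804800000000

The general term is C(14,j)·(-5x)^j·(4)^(14-j); the x^8 term has j = 8.
C(14,8) = 3003.
Coefficient = C(14,8) · (-5)^8 · 4^6 = 3003 · 390625 · 4096 = 4804800000000.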